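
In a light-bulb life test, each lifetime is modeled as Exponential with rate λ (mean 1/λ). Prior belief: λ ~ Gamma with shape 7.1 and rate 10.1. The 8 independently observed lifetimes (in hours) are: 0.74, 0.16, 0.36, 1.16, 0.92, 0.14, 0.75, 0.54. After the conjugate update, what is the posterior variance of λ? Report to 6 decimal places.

With a Gamma(shape α, rate β) prior on the exponential rate λ, the posterior after n observations with total T = Σxᵢ is Gamma(α+n, β+T).
Sum of observations T = 4.77 hours; n = 8.
Posterior: Gamma(7.1+8, 10.1+4.77) = Gamma(15.1, 14.87).
Var = α/β² = 0.068290.

0.068290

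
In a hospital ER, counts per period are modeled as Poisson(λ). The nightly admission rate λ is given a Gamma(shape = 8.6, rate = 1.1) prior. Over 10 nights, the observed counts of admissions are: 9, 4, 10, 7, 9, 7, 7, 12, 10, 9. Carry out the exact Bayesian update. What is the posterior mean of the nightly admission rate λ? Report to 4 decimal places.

8.3423

With a Gamma(shape α, rate β) prior, the Poisson likelihood is conjugate: the posterior is Gamma(α + ΣXᵢ, β + n).
Sum of counts S = 84 over n = 10 nights.
Posterior: Gamma(α+S, β+n) = Gamma(8.6+84, 1.1+10) = Gamma(92.6, 11.1).
Posterior mean = α/β = 92.6/11.1 = 8.3423.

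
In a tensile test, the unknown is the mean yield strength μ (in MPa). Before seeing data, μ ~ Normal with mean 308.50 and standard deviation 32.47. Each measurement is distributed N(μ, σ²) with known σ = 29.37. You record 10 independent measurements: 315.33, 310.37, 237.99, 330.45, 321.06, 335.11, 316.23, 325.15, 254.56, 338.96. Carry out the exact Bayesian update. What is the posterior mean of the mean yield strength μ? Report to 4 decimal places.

308.5194

For Normal data with known variance σ², a Normal(μ₀, σ₀²) prior on μ is conjugate. Posterior precision = 1/σ₀² + n/σ²; posterior mean is the precision-weighted average of μ₀ and x̄.
Σxᵢ = 315.33 + 310.37 + 237.99 + 330.45 + 321.06 + 335.11 + 316.23 + 325.15 + 254.56 + 338.96 = 3085.21, so n·x̄ = 3085.21.
σ₀² = 32.47² = 1054.3009, σ² = 29.37² = 862.5969; σ² + n·σ₀² = 862.5969 + 10·1054.3009 = 11405.6059.
Posterior mean = (μ₀/σ₀² + n·x̄/σ²)/(1/σ₀² + n/σ²) = (σ²·μ₀ + σ₀²·n·x̄)/(σ² + n·σ₀²) = (862.5969·308.50 + 1054.3009·3085.21)/11405.6059 = 3518850.823339/11405.6059 = 308.5194.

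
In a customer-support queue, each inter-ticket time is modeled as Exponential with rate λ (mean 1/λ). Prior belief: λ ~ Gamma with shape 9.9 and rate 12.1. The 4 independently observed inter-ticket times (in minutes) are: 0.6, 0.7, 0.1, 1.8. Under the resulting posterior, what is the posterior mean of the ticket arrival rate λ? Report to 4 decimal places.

0.9085

With a Gamma(shape α, rate β) prior on the exponential rate λ, the posterior after n observations with total T = Σxᵢ is Gamma(α+n, β+T).
Sum of observations T = 3.2 minutes; n = 4.
Posterior: Gamma(9.9+4, 12.1+3.2) = Gamma(13.9, 15.3).
Posterior mean of λ = α/β = 13.9/15.3 = 0.9085.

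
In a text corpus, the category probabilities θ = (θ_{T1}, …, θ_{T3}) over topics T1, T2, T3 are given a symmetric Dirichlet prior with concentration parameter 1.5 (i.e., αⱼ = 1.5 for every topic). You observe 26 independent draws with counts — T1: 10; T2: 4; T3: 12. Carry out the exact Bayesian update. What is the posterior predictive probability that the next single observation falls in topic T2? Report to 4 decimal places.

The Dirichlet prior is conjugate to the Multinomial likelihood: each posterior αⱼ = prior αⱼ + observed count nⱼ.
Posterior concentration: (11.5, 5.5, 13.5), total = 30.5.
P(next = T2 | data) = α_{T2}/Σα = 0.1803.

0.1803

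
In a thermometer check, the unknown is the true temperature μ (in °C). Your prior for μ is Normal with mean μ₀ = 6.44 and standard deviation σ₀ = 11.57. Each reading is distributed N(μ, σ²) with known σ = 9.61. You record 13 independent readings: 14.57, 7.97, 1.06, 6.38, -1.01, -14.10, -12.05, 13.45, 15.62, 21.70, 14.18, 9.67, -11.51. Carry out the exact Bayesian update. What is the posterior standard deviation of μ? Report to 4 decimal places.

2.5973

For Normal data with known variance σ², a Normal(μ₀, σ₀²) prior on μ is conjugate. Posterior precision = 1/σ₀² + n/σ²; posterior mean is the precision-weighted average of μ₀ and x̄.
σ₀² = 11.57² = 133.8649, σ² = 9.61² = 92.3521; σ² + n·σ₀² = 92.3521 + 13·133.8649 = 1832.5958.
Posterior precision = 1/σ₀² + n/σ² = 1/133.8649 + 13/92.3521 = (σ² + n·σ₀²)/(σ₀²σ²) = 1832.5958/(133.8649·92.3521); posterior variance σₙ² = σ₀²σ²/(σ² + n·σ₀²) = 133.8649·92.3521/1832.5958 = 6.746007.
Posterior SD = √σₙ² = √(133.8649·92.3521/1832.5958) = 2.5973.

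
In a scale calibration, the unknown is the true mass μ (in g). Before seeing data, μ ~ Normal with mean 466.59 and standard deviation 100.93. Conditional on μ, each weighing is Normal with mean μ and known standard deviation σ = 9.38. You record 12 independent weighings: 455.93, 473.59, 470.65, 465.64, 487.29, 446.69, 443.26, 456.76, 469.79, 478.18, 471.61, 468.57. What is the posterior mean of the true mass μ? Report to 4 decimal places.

465.6640

For Normal data with known variance σ², a Normal(μ₀, σ₀²) prior on μ is conjugate. Posterior precision = 1/σ₀² + n/σ²; posterior mean is the precision-weighted average of μ₀ and x̄.
Σxᵢ = 455.93 + 473.59 + 470.65 + 465.64 + 487.29 + 446.69 + 443.26 + 456.76 + 469.79 + 478.18 + 471.61 + 468.57 = 5587.96, so n·x̄ = 5587.96.
σ₀² = 100.93² = 10186.8649, σ² = 9.38² = 87.9844; σ² + n·σ₀² = 87.9844 + 12·10186.8649 = 122330.3632.
Posterior mean = (μ₀/σ₀² + n·x̄/σ²)/(1/σ₀² + n/σ²) = (σ²·μ₀ + σ₀²·n·x̄)/(σ² + n·σ₀²) = (87.9844·466.59 + 10186.8649·5587.96)/122330.3632 = 56964846.2278/122330.3632 = 465.6640.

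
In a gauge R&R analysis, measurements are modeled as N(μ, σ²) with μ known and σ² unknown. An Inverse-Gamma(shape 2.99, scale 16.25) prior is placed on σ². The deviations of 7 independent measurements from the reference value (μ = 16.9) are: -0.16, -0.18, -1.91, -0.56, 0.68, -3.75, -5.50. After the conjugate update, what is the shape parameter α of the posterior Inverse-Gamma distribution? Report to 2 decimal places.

6.49

With known mean μ and an Inverse-Gamma(α, β) prior on σ², the Normal likelihood is conjugate: posterior is Inv-Gamma(α + n/2, β + Σ(xᵢ−μ)²/2).
Σ(xᵢ−μ)² = (-0.16)² + (-0.18)² + (-1.91)² + (-0.56)² + (0.68)² + (-3.75)² + (-5.50)² = 48.7946.
Posterior: Inv-Gamma(2.99 + 7/2, 16.25 + 48.7946/2) = Inv-Gamma(6.49, 40.64730).
Posterior α = 6.49.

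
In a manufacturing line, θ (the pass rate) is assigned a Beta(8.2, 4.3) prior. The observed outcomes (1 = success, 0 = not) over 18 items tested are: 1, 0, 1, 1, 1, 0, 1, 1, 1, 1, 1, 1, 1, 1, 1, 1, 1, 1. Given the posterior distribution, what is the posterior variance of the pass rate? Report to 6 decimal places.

The Beta prior is conjugate to a Binomial/Bernoulli likelihood; the update adds successes to α and failures to β.
Posterior: Beta(α+k, β+n−k) = Beta(8.2+16, 4.3+2) = Beta(24.2, 6.3).
Var = αβ/((α+β)²(α+β+1)) = 24.2·6.3/(30.5²·31.5) = 0.005203.

0.005203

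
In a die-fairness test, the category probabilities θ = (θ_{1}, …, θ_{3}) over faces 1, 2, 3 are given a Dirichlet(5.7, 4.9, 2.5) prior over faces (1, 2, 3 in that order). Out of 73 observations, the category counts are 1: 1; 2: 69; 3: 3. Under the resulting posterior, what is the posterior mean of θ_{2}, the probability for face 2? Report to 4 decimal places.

The Dirichlet prior is conjugate to the Multinomial likelihood: each posterior αⱼ = prior αⱼ + observed count nⱼ.
Posterior concentration: (6.7, 73.9, 5.5), total = 86.1.
E[θ_{2}|data] = α_{2}/Σα = 73.9/86.1 = 0.8583.

0.8583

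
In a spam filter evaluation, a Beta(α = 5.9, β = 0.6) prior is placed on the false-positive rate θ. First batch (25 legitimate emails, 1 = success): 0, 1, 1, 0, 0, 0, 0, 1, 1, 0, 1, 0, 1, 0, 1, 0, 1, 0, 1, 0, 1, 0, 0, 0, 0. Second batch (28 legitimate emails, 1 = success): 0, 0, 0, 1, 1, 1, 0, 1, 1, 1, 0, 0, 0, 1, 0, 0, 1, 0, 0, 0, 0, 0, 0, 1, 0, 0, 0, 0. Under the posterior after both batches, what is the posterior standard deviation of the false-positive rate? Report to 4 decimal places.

The Beta prior is conjugate to a Binomial/Bernoulli likelihood; the update adds successes to α and failures to β.
After batch 1: Beta(5.9+10, 0.6+15) = Beta(15.9, 15.6).
After batch 2: Beta(15.9+9, 15.6+19) = Beta(24.9, 34.6).
Var = αβ/((α+β)²(α+β+1)) = 24.9·34.6/(59.5²·60.5) = 0.00402241; SD = √0.00402241 = 0.0634.

0.0634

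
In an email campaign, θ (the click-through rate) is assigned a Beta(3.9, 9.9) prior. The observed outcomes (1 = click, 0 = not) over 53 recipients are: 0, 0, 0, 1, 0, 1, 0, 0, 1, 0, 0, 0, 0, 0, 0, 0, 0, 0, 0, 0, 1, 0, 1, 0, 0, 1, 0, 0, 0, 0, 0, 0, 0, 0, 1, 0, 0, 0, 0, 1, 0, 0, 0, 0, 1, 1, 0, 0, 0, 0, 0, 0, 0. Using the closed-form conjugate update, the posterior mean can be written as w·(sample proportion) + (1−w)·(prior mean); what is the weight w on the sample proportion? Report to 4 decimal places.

0.7934

The Beta prior is conjugate to a Binomial/Bernoulli likelihood; the update adds successes to α and failures to β.
Posterior mean = (α₀+k)/(α₀+β₀+n) = [n/(α₀+β₀+n)]·(k/n) + [(α₀+β₀)/(α₀+β₀+n)]·α₀/(α₀+β₀), so only n and the prior enter the weight.
The weight on the data is w = n/(α₀+β₀+n) = 53/(3.9+9.9+53) = 53/66.8 = 0.7934.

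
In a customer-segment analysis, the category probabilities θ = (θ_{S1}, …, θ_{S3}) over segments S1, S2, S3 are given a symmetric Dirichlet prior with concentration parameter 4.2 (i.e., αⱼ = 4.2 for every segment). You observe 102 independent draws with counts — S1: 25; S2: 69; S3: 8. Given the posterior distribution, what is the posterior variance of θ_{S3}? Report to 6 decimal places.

The Dirichlet prior is conjugate to the Multinomial likelihood: each posterior αⱼ = prior αⱼ + observed count nⱼ.
Posterior concentration: (29.2, 73.2, 12.2), total = 114.6.
Var[θ_j] = α_j(Σα−α_j)/((Σα)²(Σα+1)) = 12.2·102.4/(114.6²·115.6) = 0.000823.

0.000823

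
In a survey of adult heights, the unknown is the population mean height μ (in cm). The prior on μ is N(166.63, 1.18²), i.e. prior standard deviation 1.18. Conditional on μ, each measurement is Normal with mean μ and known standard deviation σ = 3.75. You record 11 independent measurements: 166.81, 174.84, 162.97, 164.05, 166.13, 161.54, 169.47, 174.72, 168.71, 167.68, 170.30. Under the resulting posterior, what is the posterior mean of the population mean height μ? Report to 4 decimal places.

For Normal data with known variance σ², a Normal(μ₀, σ₀²) prior on μ is conjugate. Posterior precision = 1/σ₀² + n/σ²; posterior mean is the precision-weighted average of μ₀ and x̄.
Σxᵢ = 166.81 + 174.84 + 162.97 + 164.05 + 166.13 + 161.54 + 169.47 + 174.72 + 168.71 + 167.68 + 170.30 = 1847.22, so n·x̄ = 1847.22.
σ₀² = 1.18² = 1.3924, σ² = 3.75² = 14.0625; σ² + n·σ₀² = 14.0625 + 11·1.3924 = 29.3789.
Posterior mean = (μ₀/σ₀² + n·x̄/σ²)/(1/σ₀² + n/σ²) = (σ²·μ₀ + σ₀²·n·x̄)/(σ² + n·σ₀²) = (14.0625·166.63 + 1.3924·1847.22)/29.3789 = 4915.303503/29.3789 = 167.3073.

167.3073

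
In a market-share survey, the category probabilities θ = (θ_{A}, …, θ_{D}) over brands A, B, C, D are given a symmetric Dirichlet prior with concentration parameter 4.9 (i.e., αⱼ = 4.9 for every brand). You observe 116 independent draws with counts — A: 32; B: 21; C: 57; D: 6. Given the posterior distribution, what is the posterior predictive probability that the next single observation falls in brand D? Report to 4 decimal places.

0.0804

The Dirichlet prior is conjugate to the Multinomial likelihood: each posterior αⱼ = prior αⱼ + observed count nⱼ.
Posterior concentration: (36.9, 25.9, 61.9, 10.9), total = 135.6.
P(next = D | data) = α_{D}/Σα = 0.0804.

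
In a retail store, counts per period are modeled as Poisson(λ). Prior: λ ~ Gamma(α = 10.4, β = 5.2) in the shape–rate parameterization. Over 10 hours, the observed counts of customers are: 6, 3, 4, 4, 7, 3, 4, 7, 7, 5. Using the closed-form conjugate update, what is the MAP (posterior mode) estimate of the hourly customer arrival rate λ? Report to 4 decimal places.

3.9079

With a Gamma(shape α, rate β) prior, the Poisson likelihood is conjugate: the posterior is Gamma(α + ΣXᵢ, β + n).
Sum of counts S = 50 over n = 10 hours.
Posterior: Gamma(α+S, β+n) = Gamma(10.4+50, 5.2+10) = Gamma(60.4, 15.2).
Mode of Gamma(α,β) for α≥1 is (α−1)/β = 59.4/15.2 = 3.9079.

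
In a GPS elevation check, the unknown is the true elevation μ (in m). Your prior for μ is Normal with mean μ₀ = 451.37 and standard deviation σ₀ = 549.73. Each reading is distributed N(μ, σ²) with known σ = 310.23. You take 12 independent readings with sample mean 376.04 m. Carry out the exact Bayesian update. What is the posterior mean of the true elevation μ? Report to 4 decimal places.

For Normal data with known variance σ², a Normal(μ₀, σ₀²) prior on μ is conjugate. Posterior precision = 1/σ₀² + n/σ²; posterior mean is the precision-weighted average of μ₀ and x̄.
n·x̄ = 12·376.04 = 4512.48.
σ₀² = 549.73² = 302203.0729, σ² = 310.23² = 96242.6529; σ² + n·σ₀² = 96242.6529 + 12·302203.0729 = 3722679.5277.
Posterior mean = (μ₀/σ₀² + n·x̄/σ²)/(1/σ₀² + n/σ²) = (σ²·μ₀ + σ₀²·n·x̄)/(σ² + n·σ₀²) = (96242.6529·451.37 + 302203.0729·4512.48)/3722679.5277 = 1407126368.639265/3722679.5277 = 377.9875.

377.9875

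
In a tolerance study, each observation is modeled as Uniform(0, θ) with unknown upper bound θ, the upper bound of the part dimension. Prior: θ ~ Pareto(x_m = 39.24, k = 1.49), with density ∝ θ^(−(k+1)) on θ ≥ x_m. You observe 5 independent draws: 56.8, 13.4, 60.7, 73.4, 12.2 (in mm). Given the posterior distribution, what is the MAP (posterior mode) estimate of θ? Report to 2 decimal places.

A Pareto(scale x_m, shape k) prior on the upper bound θ of Uniform(0, θ) is conjugate: posterior is Pareto(max(x_m, max xᵢ), k + n).
Sample maximum = 73.4; prior scale x_m = 39.24 → posterior scale = max = 73.40.
Posterior shape = 1.49 + 5 = 6.49.
The Pareto density is decreasing on [x_m, ∞), so the mode is x_m = 73.40.

73.40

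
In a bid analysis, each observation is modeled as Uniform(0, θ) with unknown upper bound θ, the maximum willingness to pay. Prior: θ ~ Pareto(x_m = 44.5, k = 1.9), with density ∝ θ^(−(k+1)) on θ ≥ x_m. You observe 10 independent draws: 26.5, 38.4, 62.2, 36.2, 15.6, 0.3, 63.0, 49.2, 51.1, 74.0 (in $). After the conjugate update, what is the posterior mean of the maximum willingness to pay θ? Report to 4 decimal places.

A Pareto(scale x_m, shape k) prior on the upper bound θ of Uniform(0, θ) is conjugate: posterior is Pareto(max(x_m, max xᵢ), k + n).
Sample maximum = 74.0; prior scale x_m = 44.5 → posterior scale = max = 74.0.
Posterior shape = 1.9 + 10 = 11.9.
E[θ|data] = k·x_m/(k−1) = 11.9·74.0/10.9 = 80.7890.

80.7890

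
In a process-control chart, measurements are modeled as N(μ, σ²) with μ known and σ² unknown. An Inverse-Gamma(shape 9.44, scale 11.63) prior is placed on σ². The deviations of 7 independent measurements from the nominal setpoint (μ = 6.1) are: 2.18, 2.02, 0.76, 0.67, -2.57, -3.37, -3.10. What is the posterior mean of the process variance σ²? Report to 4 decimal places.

With known mean μ and an Inverse-Gamma(α, β) prior on σ², the Normal likelihood is conjugate: posterior is Inv-Gamma(α + n/2, β + Σ(xᵢ−μ)²/2).
Σ(xᵢ−μ)² = (2.18)² + (2.02)² + (0.76)² + (0.67)² + (-2.57)² + (-3.37)² + (-3.10)² = 37.4311.
Posterior: Inv-Gamma(9.44 + 7/2, 11.63 + 37.4311/2) = Inv-Gamma(12.94, 30.34555).
E[σ²|data] = β/(α−1) = 30.34555/11.94 = 2.5415.

2.5415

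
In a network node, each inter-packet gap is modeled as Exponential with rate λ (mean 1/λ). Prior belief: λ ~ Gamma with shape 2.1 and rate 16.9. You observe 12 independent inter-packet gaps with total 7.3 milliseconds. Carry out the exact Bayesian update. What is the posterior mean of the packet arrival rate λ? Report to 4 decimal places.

0.5826

With a Gamma(shape α, rate β) prior on the exponential rate λ, the posterior after n observations with total T = Σxᵢ is Gamma(α+n, β+T).
Posterior: Gamma(2.1+12, 16.9+7.3) = Gamma(14.1, 24.2).
Posterior mean of λ = α/β = 14.1/24.2 = 0.5826.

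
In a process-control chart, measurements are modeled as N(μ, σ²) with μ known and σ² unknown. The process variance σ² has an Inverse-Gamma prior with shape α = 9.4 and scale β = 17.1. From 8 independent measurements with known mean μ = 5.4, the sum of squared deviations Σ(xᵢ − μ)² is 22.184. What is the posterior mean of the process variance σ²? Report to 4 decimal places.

2.2735

With known mean μ and an Inverse-Gamma(α, β) prior on σ², the Normal likelihood is conjugate: posterior is Inv-Gamma(α + n/2, β + Σ(xᵢ−μ)²/2).
Posterior: Inv-Gamma(9.4 + 8/2, 17.1 + 22.184/2) = Inv-Gamma(13.40, 28.1920).
E[σ²|data] = β/(α−1) = 28.1920/12.40 = 2.2735.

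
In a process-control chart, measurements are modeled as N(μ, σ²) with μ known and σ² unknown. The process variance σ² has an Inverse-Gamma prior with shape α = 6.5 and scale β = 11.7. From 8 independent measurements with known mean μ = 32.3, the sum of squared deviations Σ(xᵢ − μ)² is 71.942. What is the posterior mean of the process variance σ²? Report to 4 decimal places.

5.0180

With known mean μ and an Inverse-Gamma(α, β) prior on σ², the Normal likelihood is conjugate: posterior is Inv-Gamma(α + n/2, β + Σ(xᵢ−μ)²/2).
Posterior: Inv-Gamma(6.5 + 8/2, 11.7 + 71.942/2) = Inv-Gamma(10.50, 47.6710).
E[σ²|data] = β/(α−1) = 47.6710/9.50 = 5.0180.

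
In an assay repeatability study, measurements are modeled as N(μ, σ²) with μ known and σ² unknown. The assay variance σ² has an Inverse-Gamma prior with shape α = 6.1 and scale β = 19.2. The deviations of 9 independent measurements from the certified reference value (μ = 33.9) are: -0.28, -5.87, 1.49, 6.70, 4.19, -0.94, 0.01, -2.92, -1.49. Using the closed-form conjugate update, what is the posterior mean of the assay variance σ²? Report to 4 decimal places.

With known mean μ and an Inverse-Gamma(α, β) prior on σ², the Normal likelihood is conjugate: posterior is Inv-Gamma(α + n/2, β + Σ(xᵢ−μ)²/2).
Σ(xᵢ−μ)² = (-0.28)² + (-5.87)² + (1.49)² + (6.70)² + (4.19)² + (-0.94)² + (0.01)² + (-2.92)² + (-1.49)² = 110.8317.
Posterior: Inv-Gamma(6.1 + 9/2, 19.2 + 110.8317/2) = Inv-Gamma(10.60, 74.61585).
E[σ²|data] = β/(α−1) = 74.61585/9.60 = 7.7725.

7.7725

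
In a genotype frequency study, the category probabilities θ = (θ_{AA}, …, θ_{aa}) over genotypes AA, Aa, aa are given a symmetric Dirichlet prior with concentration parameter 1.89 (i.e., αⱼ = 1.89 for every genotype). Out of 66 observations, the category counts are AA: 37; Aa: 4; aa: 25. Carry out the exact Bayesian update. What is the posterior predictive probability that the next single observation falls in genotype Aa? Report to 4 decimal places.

0.0822

The Dirichlet prior is conjugate to the Multinomial likelihood: each posterior αⱼ = prior αⱼ + observed count nⱼ.
Posterior concentration: (38.89, 5.89, 26.89), total = 71.67.
P(next = Aa | data) = α_{Aa}/Σα = 0.0822.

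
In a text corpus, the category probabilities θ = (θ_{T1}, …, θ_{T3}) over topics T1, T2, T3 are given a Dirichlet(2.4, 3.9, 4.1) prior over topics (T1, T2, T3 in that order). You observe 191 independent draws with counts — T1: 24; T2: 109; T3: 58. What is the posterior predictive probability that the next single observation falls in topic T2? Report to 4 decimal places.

0.5606

The Dirichlet prior is conjugate to the Multinomial likelihood: each posterior αⱼ = prior αⱼ + observed count nⱼ.
Posterior concentration: (26.4, 112.9, 62.1), total = 201.4.
P(next = T2 | data) = α_{T2}/Σα = 0.5606.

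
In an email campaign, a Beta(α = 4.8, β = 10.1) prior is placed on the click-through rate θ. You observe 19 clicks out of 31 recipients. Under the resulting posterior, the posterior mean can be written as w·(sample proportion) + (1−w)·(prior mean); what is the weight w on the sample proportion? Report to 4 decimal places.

The Beta prior is conjugate to a Binomial/Bernoulli likelihood; the update adds successes to α and failures to β.
Posterior mean = (α₀+k)/(α₀+β₀+n) = [n/(α₀+β₀+n)]·(k/n) + [(α₀+β₀)/(α₀+β₀+n)]·α₀/(α₀+β₀), so only n and the prior enter the weight.
The weight on the data is w = n/(α₀+β₀+n) = 31/(4.8+10.1+31) = 31/45.9 = 0.6754.

0.6754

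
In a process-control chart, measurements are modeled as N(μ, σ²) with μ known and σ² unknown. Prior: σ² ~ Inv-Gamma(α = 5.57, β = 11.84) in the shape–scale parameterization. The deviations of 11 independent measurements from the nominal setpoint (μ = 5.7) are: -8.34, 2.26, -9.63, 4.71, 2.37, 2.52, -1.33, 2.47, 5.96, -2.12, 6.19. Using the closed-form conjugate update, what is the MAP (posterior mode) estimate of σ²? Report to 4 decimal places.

12.9011

With known mean μ and an Inverse-Gamma(α, β) prior on σ², the Normal likelihood is conjugate: posterior is Inv-Gamma(α + n/2, β + Σ(xᵢ−μ)²/2).
Σ(xᵢ−μ)² = (-8.34)² + (2.26)² + (-9.63)² + (4.71)² + (2.37)² + (2.52)² + (-1.33)² + (2.47)² + (5.96)² + (-2.12)² + (6.19)² = 287.7534.
Posterior: Inv-Gamma(5.57 + 11/2, 11.84 + 287.7534/2) = Inv-Gamma(11.07, 155.71670).
Mode = β/(α+1) = 155.71670/12.07 = 12.9011.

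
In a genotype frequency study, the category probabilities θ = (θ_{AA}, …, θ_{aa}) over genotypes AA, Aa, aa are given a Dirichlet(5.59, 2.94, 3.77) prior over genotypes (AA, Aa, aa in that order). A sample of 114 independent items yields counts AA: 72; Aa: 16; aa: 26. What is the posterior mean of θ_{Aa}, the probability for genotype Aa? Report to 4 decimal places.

The Dirichlet prior is conjugate to the Multinomial likelihood: each posterior αⱼ = prior αⱼ + observed count nⱼ.
Posterior concentration: (77.59, 18.94, 29.77), total = 126.30.
E[θ_{Aa}|data] = α_{Aa}/Σα = 18.94/126.30 = 0.1500.

0.1500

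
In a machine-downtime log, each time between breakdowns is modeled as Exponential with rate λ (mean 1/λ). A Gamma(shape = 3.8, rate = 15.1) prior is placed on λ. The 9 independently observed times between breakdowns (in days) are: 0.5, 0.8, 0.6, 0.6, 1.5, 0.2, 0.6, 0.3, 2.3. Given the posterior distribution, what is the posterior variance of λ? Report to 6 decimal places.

With a Gamma(shape α, rate β) prior on the exponential rate λ, the posterior after n observations with total T = Σxᵢ is Gamma(α+n, β+T).
Sum of observations T = 7.4 days; n = 9.
Posterior: Gamma(3.8+9, 15.1+7.4) = Gamma(12.8, 22.5).
Var = α/β² = 0.025284.

0.025284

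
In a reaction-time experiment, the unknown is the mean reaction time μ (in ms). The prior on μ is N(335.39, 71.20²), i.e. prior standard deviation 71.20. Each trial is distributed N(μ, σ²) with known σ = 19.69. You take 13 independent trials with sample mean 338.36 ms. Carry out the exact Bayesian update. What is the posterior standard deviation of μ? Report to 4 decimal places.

5.4450

For Normal data with known variance σ², a Normal(μ₀, σ₀²) prior on μ is conjugate. Posterior precision = 1/σ₀² + n/σ²; posterior mean is the precision-weighted average of μ₀ and x̄.
σ₀² = 71.20² = 5069.44, σ² = 19.69² = 387.6961; σ² + n·σ₀² = 387.6961 + 13·5069.44 = 66290.4161.
Posterior precision = 1/σ₀² + n/σ² = 1/5069.44 + 13/387.6961 = (σ² + n·σ₀²)/(σ₀²σ²) = 66290.4161/(5069.44·387.6961); posterior variance σₙ² = σ₀²σ²/(σ² + n·σ₀²) = 5069.44·387.6961/66290.4161 = 29.648360.
Posterior SD = √σₙ² = √(5069.44·387.6961/66290.4161) = 5.4450.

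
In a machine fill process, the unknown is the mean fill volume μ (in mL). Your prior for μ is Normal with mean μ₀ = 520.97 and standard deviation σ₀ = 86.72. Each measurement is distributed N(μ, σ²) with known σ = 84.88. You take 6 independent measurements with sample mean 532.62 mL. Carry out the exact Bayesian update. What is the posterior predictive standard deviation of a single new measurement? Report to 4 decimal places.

90.7748

For Normal data with known variance σ², a Normal(μ₀, σ₀²) prior on μ is conjugate. Posterior precision = 1/σ₀² + n/σ²; posterior mean is the precision-weighted average of μ₀ and x̄.
σ₀² = 86.72² = 7520.3584, σ² = 84.88² = 7204.6144; σ² + n·σ₀² = 7204.6144 + 6·7520.3584 = 52326.7648.
Posterior precision = 1/σ₀² + n/σ² = 1/7520.3584 + 6/7204.6144 = (σ² + n·σ₀²)/(σ₀²σ²) = 52326.7648/(7520.3584·7204.6144); posterior variance σₙ² = σ₀²σ²/(σ² + n·σ₀²) = 7520.3584·7204.6144/52326.7648 = 1035.441091.
Predictive variance for one new observation = σₙ² + σ² = 7520.3584·7204.6144/52326.7648 + 7204.6144 = σ²·(σ₀² + 52326.7648)/52326.7648 = 7204.6144·59847.1232/52326.7648 = 8240.055491; SD = √(7204.6144·59847.1232/52326.7648) = 90.7748.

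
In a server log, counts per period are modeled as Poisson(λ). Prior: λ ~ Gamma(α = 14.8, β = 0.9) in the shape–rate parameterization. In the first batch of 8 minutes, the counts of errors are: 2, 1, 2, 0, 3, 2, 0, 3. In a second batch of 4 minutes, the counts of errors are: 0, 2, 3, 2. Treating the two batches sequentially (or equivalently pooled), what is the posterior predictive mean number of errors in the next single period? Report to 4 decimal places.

2.6977

With a Gamma(shape α, rate β) prior, the Poisson likelihood is conjugate: the posterior is Gamma(α + ΣXᵢ, β + n).
Batch 1: sum of counts S = 13 over n = 8 minutes.
After batch 1: Gamma(α+S, β+n) = Gamma(14.8+13, 0.9+8) = Gamma(27.8, 8.9).
Batch 2: sum of counts S = 7 over n = 4 minutes.
After batch 2: Gamma(α+S, β+n) = Gamma(27.8+7, 8.9+4) = Gamma(34.8, 12.9).
The predictive distribution for one future period is NegBinom with mean α/β = 2.6977.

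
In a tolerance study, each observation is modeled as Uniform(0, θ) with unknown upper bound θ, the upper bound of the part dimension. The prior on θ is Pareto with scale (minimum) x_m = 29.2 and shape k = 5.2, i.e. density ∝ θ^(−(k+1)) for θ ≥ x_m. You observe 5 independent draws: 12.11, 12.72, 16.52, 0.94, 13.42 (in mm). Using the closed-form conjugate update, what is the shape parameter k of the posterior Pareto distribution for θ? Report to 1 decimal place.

10.2

A Pareto(scale x_m, shape k) prior on the upper bound θ of Uniform(0, θ) is conjugate: posterior is Pareto(max(x_m, max xᵢ), k + n).
Sample maximum = 16.52; prior scale x_m = 29.2 → posterior scale = max = 29.20.
Posterior shape = 5.2 + 5 = 10.2.
Posterior shape k = 10.2.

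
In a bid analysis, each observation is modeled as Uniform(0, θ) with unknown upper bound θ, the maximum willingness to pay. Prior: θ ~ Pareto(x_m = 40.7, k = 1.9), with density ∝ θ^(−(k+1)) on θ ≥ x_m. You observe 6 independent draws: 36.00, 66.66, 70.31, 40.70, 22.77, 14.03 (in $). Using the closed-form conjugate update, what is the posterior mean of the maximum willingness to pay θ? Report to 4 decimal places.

A Pareto(scale x_m, shape k) prior on the upper bound θ of Uniform(0, θ) is conjugate: posterior is Pareto(max(x_m, max xᵢ), k + n).
Sample maximum = 70.31; prior scale x_m = 40.7 → posterior scale = max = 70.31.
Posterior shape = 1.9 + 6 = 7.9.
E[θ|data] = k·x_m/(k−1) = 7.9·70.31/6.9 = 80.4999.

80.4999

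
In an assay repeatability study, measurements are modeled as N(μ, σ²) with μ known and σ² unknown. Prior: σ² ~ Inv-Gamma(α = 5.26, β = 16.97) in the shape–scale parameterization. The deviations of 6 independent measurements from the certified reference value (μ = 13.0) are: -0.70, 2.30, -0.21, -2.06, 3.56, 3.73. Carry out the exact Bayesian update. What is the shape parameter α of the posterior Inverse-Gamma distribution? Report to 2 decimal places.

8.26

With known mean μ and an Inverse-Gamma(α, β) prior on σ², the Normal likelihood is conjugate: posterior is Inv-Gamma(α + n/2, β + Σ(xᵢ−μ)²/2).
Σ(xᵢ−μ)² = (-0.70)² + (2.30)² + (-0.21)² + (-2.06)² + (3.56)² + (3.73)² = 36.6542.
Posterior: Inv-Gamma(5.26 + 6/2, 16.97 + 36.6542/2) = Inv-Gamma(8.26, 35.29710).
Posterior α = 8.26.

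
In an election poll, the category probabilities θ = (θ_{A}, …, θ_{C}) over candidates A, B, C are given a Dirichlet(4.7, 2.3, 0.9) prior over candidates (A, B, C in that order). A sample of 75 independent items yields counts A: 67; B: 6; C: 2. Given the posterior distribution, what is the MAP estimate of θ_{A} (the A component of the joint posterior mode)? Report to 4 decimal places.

The Dirichlet prior is conjugate to the Multinomial likelihood: each posterior αⱼ = prior αⱼ + observed count nⱼ.
Posterior concentration: (71.7, 8.3, 2.9), total = 82.9.
Joint mode component: (α_{A}−1)/(Σα−K) = 70.7/79.9 = 0.8849.

0.8849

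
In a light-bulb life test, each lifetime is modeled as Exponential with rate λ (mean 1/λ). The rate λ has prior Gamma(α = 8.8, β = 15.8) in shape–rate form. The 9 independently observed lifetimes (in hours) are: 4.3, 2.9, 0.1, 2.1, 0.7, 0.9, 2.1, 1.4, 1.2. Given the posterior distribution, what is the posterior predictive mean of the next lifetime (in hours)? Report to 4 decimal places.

With a Gamma(shape α, rate β) prior on the exponential rate λ, the posterior after n observations with total T = Σxᵢ is Gamma(α+n, β+T).
Sum of observations T = 15.7 hours; n = 9.
Posterior: Gamma(8.8+9, 15.8+15.7) = Gamma(17.8, 31.5).
The predictive distribution for the next observation is Lomax; its mean is β/(α−1) = 31.5/16.8 = 1.8750.

1.8750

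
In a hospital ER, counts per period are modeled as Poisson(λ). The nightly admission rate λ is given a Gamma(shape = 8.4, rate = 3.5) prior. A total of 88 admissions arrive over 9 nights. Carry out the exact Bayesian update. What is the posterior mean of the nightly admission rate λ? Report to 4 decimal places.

With a Gamma(shape α, rate β) prior, the Poisson likelihood is conjugate: the posterior is Gamma(α + ΣXᵢ, β + n).
Posterior: Gamma(α+S, β+n) = Gamma(8.4+88, 3.5+9) = Gamma(96.4, 12.5).
Posterior mean = α/β = 96.4/12.5 = 7.7120.

7.7120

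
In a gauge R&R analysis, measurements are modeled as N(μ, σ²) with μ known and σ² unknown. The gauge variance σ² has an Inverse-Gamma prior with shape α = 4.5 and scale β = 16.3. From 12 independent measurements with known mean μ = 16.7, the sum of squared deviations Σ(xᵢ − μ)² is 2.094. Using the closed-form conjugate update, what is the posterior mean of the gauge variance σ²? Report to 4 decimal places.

1.8260

With known mean μ and an Inverse-Gamma(α, β) prior on σ², the Normal likelihood is conjugate: posterior is Inv-Gamma(α + n/2, β + Σ(xᵢ−μ)²/2).
Posterior: Inv-Gamma(4.5 + 12/2, 16.3 + 2.094/2) = Inv-Gamma(10.50, 17.3470).
E[σ²|data] = β/(α−1) = 17.3470/9.50 = 1.8260.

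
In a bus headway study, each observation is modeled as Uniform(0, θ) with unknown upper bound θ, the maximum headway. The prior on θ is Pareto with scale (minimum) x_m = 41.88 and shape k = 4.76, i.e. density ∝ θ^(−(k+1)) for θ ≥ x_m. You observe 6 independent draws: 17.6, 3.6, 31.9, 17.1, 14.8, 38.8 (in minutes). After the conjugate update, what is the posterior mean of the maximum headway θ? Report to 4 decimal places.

46.1710

A Pareto(scale x_m, shape k) prior on the upper bound θ of Uniform(0, θ) is conjugate: posterior is Pareto(max(x_m, max xᵢ), k + n).
Sample maximum = 38.8; prior scale x_m = 41.88 → posterior scale = max = 41.88.
Posterior shape = 4.76 + 6 = 10.76.
E[θ|data] = k·x_m/(k−1) = 10.76·41.88/9.76 = 46.1710.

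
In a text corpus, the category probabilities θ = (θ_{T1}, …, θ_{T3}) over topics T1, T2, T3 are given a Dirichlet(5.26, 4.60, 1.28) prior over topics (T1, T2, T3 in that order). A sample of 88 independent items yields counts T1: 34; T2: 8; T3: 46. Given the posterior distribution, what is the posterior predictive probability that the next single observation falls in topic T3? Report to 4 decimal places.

0.4769

The Dirichlet prior is conjugate to the Multinomial likelihood: each posterior αⱼ = prior αⱼ + observed count nⱼ.
Posterior concentration: (39.26, 12.60, 47.28), total = 99.14.
P(next = T3 | data) = α_{T3}/Σα = 0.4769.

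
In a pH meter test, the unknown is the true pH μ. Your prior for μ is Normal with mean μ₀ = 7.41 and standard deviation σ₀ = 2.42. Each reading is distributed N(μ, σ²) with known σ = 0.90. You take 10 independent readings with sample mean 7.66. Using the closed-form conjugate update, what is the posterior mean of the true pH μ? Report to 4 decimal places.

7.6566

For Normal data with known variance σ², a Normal(μ₀, σ₀²) prior on μ is conjugate. Posterior precision = 1/σ₀² + n/σ²; posterior mean is the precision-weighted average of μ₀ and x̄.
n·x̄ = 10·7.66 = 76.6.
σ₀² = 2.42² = 5.8564, σ² = 0.90² = 0.81; σ² + n·σ₀² = 0.81 + 10·5.8564 = 59.374.
Posterior mean = (μ₀/σ₀² + n·x̄/σ²)/(1/σ₀² + n/σ²) = (σ²·μ₀ + σ₀²·n·x̄)/(σ² + n·σ₀²) = (0.81·7.41 + 5.8564·76.6)/59.374 = 454.60234/59.374 = 7.6566.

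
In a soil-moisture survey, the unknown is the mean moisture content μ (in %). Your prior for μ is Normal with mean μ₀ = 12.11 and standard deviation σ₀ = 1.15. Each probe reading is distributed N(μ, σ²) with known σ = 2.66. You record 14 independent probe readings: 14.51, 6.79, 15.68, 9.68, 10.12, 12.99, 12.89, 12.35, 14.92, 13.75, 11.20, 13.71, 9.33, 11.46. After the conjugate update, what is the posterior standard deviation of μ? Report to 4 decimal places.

For Normal data with known variance σ², a Normal(μ₀, σ₀²) prior on μ is conjugate. Posterior precision = 1/σ₀² + n/σ²; posterior mean is the precision-weighted average of μ₀ and x̄.
σ₀² = 1.15² = 1.3225, σ² = 2.66² = 7.0756; σ² + n·σ₀² = 7.0756 + 14·1.3225 = 25.5906.
Posterior precision = 1/σ₀² + n/σ² = 1/1.3225 + 14/7.0756 = (σ² + n·σ₀²)/(σ₀²σ²) = 25.5906/(1.3225·7.0756); posterior variance σₙ² = σ₀²σ²/(σ² + n·σ₀²) = 1.3225·7.0756/25.5906 = 0.365661.
Posterior SD = √σₙ² = √(1.3225·7.0756/25.5906) = 0.6047.

0.6047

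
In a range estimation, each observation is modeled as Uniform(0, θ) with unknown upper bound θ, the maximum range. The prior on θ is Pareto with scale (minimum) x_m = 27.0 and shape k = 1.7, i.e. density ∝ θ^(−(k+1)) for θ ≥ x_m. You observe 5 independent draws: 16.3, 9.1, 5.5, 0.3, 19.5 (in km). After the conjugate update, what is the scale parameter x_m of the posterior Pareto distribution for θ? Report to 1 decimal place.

27.0

A Pareto(scale x_m, shape k) prior on the upper bound θ of Uniform(0, θ) is conjugate: posterior is Pareto(max(x_m, max xᵢ), k + n).
Sample maximum = 19.5; prior scale x_m = 27.0 → posterior scale = max = 27.0.
Posterior shape = 1.7 + 5 = 6.7.
Posterior scale x_m = 27.0.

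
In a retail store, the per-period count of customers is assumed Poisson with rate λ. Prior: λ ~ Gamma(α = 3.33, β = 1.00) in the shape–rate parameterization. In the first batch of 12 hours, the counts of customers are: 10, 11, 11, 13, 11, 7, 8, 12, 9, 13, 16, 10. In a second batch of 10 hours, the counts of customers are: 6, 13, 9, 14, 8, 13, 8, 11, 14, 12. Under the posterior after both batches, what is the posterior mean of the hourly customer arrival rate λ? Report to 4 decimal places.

With a Gamma(shape α, rate β) prior, the Poisson likelihood is conjugate: the posterior is Gamma(α + ΣXᵢ, β + n).
Batch 1: sum of counts S = 131 over n = 12 hours.
After batch 1: Gamma(α+S, β+n) = Gamma(3.33+131, 1.00+12) = Gamma(134.33, 13.00).
Batch 2: sum of counts S = 108 over n = 10 hours.
After batch 2: Gamma(α+S, β+n) = Gamma(134.33+108, 13.00+10) = Gamma(242.33, 23.00).
Posterior mean = α/β = 242.33/23.00 = 10.5361.

10.5361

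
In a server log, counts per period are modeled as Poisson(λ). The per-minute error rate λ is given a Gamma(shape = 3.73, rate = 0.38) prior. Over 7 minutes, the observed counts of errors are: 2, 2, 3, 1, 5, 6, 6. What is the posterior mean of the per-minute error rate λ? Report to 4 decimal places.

With a Gamma(shape α, rate β) prior, the Poisson likelihood is conjugate: the posterior is Gamma(α + ΣXᵢ, β + n).
Sum of counts S = 25 over n = 7 minutes.
Posterior: Gamma(α+S, β+n) = Gamma(3.73+25, 0.38+7) = Gamma(28.73, 7.38).
Posterior mean = α/β = 28.73/7.38 = 3.8930.

3.8930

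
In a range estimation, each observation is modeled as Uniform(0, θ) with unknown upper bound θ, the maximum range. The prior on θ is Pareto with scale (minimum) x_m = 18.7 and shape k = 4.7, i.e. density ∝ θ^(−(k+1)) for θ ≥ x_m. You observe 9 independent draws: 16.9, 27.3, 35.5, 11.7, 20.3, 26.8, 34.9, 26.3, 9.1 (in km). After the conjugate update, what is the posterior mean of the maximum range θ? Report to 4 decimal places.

38.2953

A Pareto(scale x_m, shape k) prior on the upper bound θ of Uniform(0, θ) is conjugate: posterior is Pareto(max(x_m, max xᵢ), k + n).
Sample maximum = 35.5; prior scale x_m = 18.7 → posterior scale = max = 35.5.
Posterior shape = 4.7 + 9 = 13.7.
E[θ|data] = k·x_m/(k−1) = 13.7·35.5/12.7 = 38.2953.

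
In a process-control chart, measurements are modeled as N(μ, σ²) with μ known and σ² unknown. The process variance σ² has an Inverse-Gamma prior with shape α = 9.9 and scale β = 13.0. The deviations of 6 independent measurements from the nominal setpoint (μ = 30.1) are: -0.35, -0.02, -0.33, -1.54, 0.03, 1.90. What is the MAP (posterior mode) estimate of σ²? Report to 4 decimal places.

With known mean μ and an Inverse-Gamma(α, β) prior on σ², the Normal likelihood is conjugate: posterior is Inv-Gamma(α + n/2, β + Σ(xᵢ−μ)²/2).
Σ(xᵢ−μ)² = (-0.35)² + (-0.02)² + (-0.33)² + (-1.54)² + (0.03)² + (1.90)² = 6.2143.
Posterior: Inv-Gamma(9.9 + 6/2, 13.0 + 6.2143/2) = Inv-Gamma(12.90, 16.10715).
Mode = β/(α+1) = 16.10715/13.90 = 1.1588.

1.1588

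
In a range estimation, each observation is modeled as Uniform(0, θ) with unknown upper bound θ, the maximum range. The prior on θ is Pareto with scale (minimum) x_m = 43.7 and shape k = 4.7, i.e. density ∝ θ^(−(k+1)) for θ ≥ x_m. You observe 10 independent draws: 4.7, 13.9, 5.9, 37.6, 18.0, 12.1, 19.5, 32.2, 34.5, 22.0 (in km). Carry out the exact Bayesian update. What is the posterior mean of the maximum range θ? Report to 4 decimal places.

A Pareto(scale x_m, shape k) prior on the upper bound θ of Uniform(0, θ) is conjugate: posterior is Pareto(max(x_m, max xᵢ), k + n).
Sample maximum = 37.6; prior scale x_m = 43.7 → posterior scale = max = 43.7.
Posterior shape = 4.7 + 10 = 14.7.
E[θ|data] = k·x_m/(k−1) = 14.7·43.7/13.7 = 46.8898.

46.8898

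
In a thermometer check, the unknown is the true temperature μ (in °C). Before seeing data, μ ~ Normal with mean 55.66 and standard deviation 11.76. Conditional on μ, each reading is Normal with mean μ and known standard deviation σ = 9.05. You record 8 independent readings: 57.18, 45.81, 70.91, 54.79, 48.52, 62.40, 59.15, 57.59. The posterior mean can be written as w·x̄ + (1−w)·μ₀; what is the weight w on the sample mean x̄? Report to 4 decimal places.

0.9311

For Normal data with known variance σ², a Normal(μ₀, σ₀²) prior on μ is conjugate. Posterior precision = 1/σ₀² + n/σ²; posterior mean is the precision-weighted average of μ₀ and x̄.
σ₀² = 11.76² = 138.2976, σ² = 9.05² = 81.9025. Prior precision 1/σ₀² = 1/138.2976; data precision n/σ² = 8/81.9025.
w = (n/σ²)/(1/σ₀² + n/σ²) = n·σ₀²/(σ² + n·σ₀²) = 8·138.2976/(81.9025 + 8·138.2976) = 1106.3808/1188.2833 = 0.9311.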